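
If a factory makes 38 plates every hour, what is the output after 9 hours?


Production rate: 38 plates per hour
Time: 9 hours
Total: 38 x 9 = 342 plates

342 plates


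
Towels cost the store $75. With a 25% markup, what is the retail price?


Calculate the markup amount:
25% of $75 = $18.75
Add to cost:
$75 + $18.75 = $93.75

$93.75


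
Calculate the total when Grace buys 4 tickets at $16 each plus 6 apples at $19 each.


Cost of tickets:
4 x $16 = $64
Cost of apples:
6 x $19 = $114
Add both:
$64 + $114 = $178

$178


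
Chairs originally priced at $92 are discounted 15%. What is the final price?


Calculate the discount amount:
15% of $92 = $13.80
Subtract from original:
$92 - $13.80 = $78.20

$78.20


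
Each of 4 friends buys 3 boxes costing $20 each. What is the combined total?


Cost per person:
3 x $20 = $60
Group total:
4 x $60 = $240

$240


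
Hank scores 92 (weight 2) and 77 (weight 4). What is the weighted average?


Weighted sum:
2 x 92 + 4 x 77 = 492
Total weight:
2 + 4 = 6
Weighted average:
492 / 6 = 82

82


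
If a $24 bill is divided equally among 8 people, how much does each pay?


Total bill: $24
Number of people: 8
Each pays: $24 / 8 = $3

$3


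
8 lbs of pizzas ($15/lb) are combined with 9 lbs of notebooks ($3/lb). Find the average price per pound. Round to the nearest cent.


Cost of pizzas:
8 x $15 = $120
Cost of notebooks:
9 x $3 = $27
Total cost: $120 + $27 = $147
Total weight: 17 lbs
Average: $147 / 17 = $8.6470... ≈ $8.65/lb

$8.65/lb


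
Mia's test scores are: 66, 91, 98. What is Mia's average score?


Add the scores:
66 + 91 + 98 = 255
Divide by the number of tests:
255 / 3 = 85

85


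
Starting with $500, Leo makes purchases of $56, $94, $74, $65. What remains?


Add up expenses:
$56 + $94 + $74 + $65 = $289
Subtract from budget:
$500 - $289 = $211

$211


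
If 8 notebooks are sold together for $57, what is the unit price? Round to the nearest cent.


Total cost: $57
Number of items: 8
Unit price: $57 / 8 = $7.125 ≈ $7.13

$7.13


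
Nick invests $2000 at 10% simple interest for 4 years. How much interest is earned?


Use the formula I = P x R x T / 100
P x R x T = 2000 x 10 x 4 = 80000
I = 80000 / 100 = $800

$800


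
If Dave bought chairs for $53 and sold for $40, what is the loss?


Selling price = $40
Cost price = $53
Loss = cost price - selling price:
Loss = $53 - $40 = $13

$13


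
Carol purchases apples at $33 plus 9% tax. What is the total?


Calculate the tax:
9% of $33 = $2.97
Add tax to price:
$33 + $2.97 = $35.97

$35.97


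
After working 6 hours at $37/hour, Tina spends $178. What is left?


Calculate earnings:
6 x $37 = $222
Subtract spending:
$222 - $178 = $44

$44


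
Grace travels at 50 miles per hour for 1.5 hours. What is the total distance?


Use the formula: distance = speed x time
Speed = 50 mph, Time = 1.5 hours
50 x 1.5 = 75 miles

75 miles


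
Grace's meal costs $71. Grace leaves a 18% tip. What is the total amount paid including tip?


Calculate the tip:
18% of $71 = $12.78
Add tip to meal cost:
$71 + $12.78 = $83.78

$83.78


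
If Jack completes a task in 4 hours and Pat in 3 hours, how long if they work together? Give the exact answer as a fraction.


Jack's rate: 1/4 of the job per hour
Pat's rate: 1/3 of the job per hour
Combined rate: 1/4 + 1/3 = 7/12 per hour
Time = 1 / (7/12) = 12/7 hours (≈ 1.71 hours)

12/7 hours


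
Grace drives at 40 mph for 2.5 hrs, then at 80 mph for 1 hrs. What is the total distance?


Leg 1 distance:
40 x 2.5 = 100 miles
Leg 2 distance:
80 x 1 = 80 miles
Total distance:
100 + 80 = 180 miles

180 miles


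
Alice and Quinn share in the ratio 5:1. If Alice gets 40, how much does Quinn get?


Find the multiplier:
40 / 5 = 8
Apply to Quinn's share:
1 x 8 = 8

8


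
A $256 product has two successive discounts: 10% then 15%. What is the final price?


First discount:
10% of $256 = $25.60
Price after first discount:
$256 - $25.60 = $230.40
Second discount:
15% of $230.40 = $34.56
Final price:
$230.40 - $34.56 = $195.84

$195.84


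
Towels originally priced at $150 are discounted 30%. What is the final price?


Calculate the discount amount:
30% of $150 = $45
Subtract from original:
$150 - $45 = $105

$105


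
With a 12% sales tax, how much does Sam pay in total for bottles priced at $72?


Calculate the tax:
12% of $72 = $8.64
Add tax to price:
$72 + $8.64 = $80.64

$80.64


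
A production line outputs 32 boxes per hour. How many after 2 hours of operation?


Production rate: 32 boxes per hour
Time: 2 hours
Total: 32 x 2 = 64 boxes

64 boxes


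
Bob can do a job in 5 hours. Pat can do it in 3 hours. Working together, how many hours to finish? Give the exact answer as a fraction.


Bob's rate: 1/5 of the job per hour
Pat's rate: 1/3 of the job per hour
Combined rate: 1/5 + 1/3 = 8/15 per hour
Time = 1 / (8/15) = 15/8 hours (≈ 1.88 hours)

15/8 hours


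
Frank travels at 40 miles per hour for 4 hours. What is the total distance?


Use the formula: distance = speed x time
Speed = 40 mph, Time = 4 hours
40 x 4 = 160 miles

160 miles


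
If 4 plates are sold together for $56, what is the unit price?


Total cost: $56
Number of items: 4
Unit price: $56 / 4 = $14

$14


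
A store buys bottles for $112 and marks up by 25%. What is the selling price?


Calculate the markup amount:
25% of $112 = $28
Add to cost:
$112 + $28 = $140

$140


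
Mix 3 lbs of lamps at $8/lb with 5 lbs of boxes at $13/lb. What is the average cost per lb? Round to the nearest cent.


Cost of lamps:
3 x $8 = $24
Cost of boxes:
5 x $13 = $65
Total cost: $24 + $65 = $89
Total weight: 8 lbs
Average: $89 / 8 = $11.125 ≈ $11.13/lb

$11.13/lb


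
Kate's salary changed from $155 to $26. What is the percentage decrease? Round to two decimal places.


Find the absolute change:
|26 - 155| = 129
Divide by original and multiply by 100:
129 / 155 x 100 = 83.2258...% ≈ 83.23%

83.23%


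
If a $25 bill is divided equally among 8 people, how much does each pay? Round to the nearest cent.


Total bill: $25
Number of people: 8
Each pays: $25 / 8 = $3.125 ≈ $3.13

$3.13


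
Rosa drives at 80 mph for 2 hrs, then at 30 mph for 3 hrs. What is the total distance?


Leg 1 distance:
80 x 2 = 160 miles
Leg 2 distance:
30 x 3 = 90 miles
Total distance:
160 + 90 = 250 miles

250 miles


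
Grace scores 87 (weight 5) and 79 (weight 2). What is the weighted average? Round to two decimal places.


Weighted sum:
5 x 87 + 2 x 79 = 593
Total weight:
5 + 2 = 7
Weighted average:
593 / 7 = 84.7142... ≈ 84.71

84.71


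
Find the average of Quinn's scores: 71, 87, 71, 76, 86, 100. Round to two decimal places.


Add the scores:
71 + 87 + 71 + 76 + 86 + 100 = 491
Divide by the number of tests:
491 / 6 = 81.8333... ≈ 81.83

81.83


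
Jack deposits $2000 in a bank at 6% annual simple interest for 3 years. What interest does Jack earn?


Use the formula I = P x R x T / 100
P x R x T = 2000 x 6 x 3 = 36000
I = 36000 / 100 = $360

$360


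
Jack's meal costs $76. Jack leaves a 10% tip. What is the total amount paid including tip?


Calculate the tip:
10% of $76 = $7.60
Add tip to meal cost:
$76 + $7.60 = $83.60

$83.60


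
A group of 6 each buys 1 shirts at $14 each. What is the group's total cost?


Cost per person:
1 x $14 = $14
Group total:
6 x $14 = $84

$84


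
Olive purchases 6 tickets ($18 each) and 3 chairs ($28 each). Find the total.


Cost of tickets:
6 x $18 = $108
Cost of chairs:
3 x $28 = $84
Add both:
$108 + $84 = $192

$192


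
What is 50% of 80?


Convert percentage to decimal:
50% = 0.5
Multiply:
80 x 0.5 = 40

40


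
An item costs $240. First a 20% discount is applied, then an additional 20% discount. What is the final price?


First discount:
20% of $240 = $48
Price after first discount:
$240 - $48 = $192
Second discount:
20% of $192 = $38.40
Final price:
$192 - $38.40 = $153.60

$153.60


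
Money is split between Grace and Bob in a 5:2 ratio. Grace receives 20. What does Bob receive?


Find the multiplier:
20 / 5 = 4
Apply to Bob's share:
2 x 4 = 8

8


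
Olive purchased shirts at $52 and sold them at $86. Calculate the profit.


Selling price = $86
Cost price = $52
Profit = selling price - cost price:
Profit = $86 - $52 = $34

$34


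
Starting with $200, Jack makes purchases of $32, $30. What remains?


Add up expenses:
$32 + $30 = $62
Subtract from budget:
$200 - $62 = $138

$138


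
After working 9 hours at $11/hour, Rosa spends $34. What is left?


Calculate earnings:
9 x $11 = $99
Subtract spending:
$99 - $34 = $65

$65


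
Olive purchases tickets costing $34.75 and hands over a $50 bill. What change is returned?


Start with the amount paid:
$50
Subtract the price:
$50 - $34.75 = $15.25

$15.25


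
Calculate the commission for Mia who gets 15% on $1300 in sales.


Convert rate to decimal:
15% = 0.15
Multiply by sales:
$1300 x 0.15 = $195

$195


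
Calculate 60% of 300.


Convert percentage to decimal:
60% = 0.6
Multiply:
300 x 0.6 = 180

180


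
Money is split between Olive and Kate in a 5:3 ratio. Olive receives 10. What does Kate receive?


Find the multiplier:
10 / 5 = 2
Apply to Kate's share:
3 x 2 = 6

6


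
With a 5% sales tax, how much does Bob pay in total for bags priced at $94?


Calculate the tax:
5% of $94 = $4.70
Add tax to price:
$94 + $4.70 = $98.70

$98.70


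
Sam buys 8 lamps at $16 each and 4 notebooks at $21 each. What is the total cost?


Cost of lamps:
8 x $16 = $128
Cost of notebooks:
4 x $21 = $84
Add both:
$128 + $84 = $212

$212


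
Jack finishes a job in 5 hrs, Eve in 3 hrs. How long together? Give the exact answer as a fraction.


Jack's rate: 1/5 of the job per hour
Eve's rate: 1/3 of the job per hour
Combined rate: 1/5 + 1/3 = 8/15 per hour
Time = 1 / (8/15) = 15/8 hours (≈ 1.88 hours)

15/8 hours


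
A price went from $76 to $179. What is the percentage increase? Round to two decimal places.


Find the absolute change:
|179 - 76| = 103
Divide by original and multiply by 100:
103 / 76 x 100 = 135.5263...% ≈ 135.53%

135.53%


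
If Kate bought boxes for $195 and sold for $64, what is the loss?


Selling price = $64
Cost price = $195
Loss = cost price - selling price:
Loss = $195 - $64 = $131

$131


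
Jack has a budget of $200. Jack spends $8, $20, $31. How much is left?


Add up expenses:
$8 + $20 + $31 = $59
Subtract from budget:
$200 - $59 = $141

$141


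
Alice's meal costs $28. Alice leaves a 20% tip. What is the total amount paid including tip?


Calculate the tip:
20% of $28 = $5.60
Add tip to meal cost:
$28 + $5.60 = $33.60

$33.60


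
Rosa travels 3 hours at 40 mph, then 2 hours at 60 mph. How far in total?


Leg 1 distance:
40 x 3 = 120 miles
Leg 2 distance:
60 x 2 = 120 miles
Total distance:
120 + 120 = 240 miles

240 miles


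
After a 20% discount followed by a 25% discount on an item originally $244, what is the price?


First discount:
20% of $244 = $48.80
Price after first discount:
$244 - $48.80 = $195.20
Second discount:
25% of $195.20 = $48.80
Final price:
$195.20 - $48.80 = $146.40

$146.40


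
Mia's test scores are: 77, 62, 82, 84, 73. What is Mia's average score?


Add the scores:
77 + 62 + 82 + 84 + 73 = 378
Divide by the number of tests:
378 / 5 = 75.6

75.6


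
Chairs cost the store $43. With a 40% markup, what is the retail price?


Calculate the markup amount:
40% of $43 = $17.20
Add to cost:
$43 + $17.20 = $60.20

$60.20


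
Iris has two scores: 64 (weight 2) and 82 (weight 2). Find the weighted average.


Weighted sum:
2 x 64 + 2 x 82 = 292
Total weight:
2 + 2 = 4
Weighted average:
292 / 4 = 73

73


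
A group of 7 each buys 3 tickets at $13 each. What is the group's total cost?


Cost per person:
3 x $13 = $39
Group total:
7 x $39 = $273

$273


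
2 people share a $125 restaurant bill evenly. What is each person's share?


Total bill: $125
Number of people: 2
Each pays: $125 / 2 = $62.50

$62.50


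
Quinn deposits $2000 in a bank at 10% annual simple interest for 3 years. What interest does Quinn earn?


Use the formula I = P x R x T / 100
P x R x T = 2000 x 10 x 3 = 60000
I = 60000 / 100 = $600

$600


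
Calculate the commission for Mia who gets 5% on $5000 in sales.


Convert rate to decimal:
5% = 0.05
Multiply by sales:
$5000 x 0.05 = $250

$250


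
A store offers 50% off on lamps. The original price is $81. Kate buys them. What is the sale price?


Calculate the discount amount:
50% of $81 = $40.50
Subtract from original:
$81 - $40.50 = $40.50

$40.50


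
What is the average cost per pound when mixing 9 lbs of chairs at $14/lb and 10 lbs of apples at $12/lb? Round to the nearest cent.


Cost of chairs:
9 x $14 = $126
Cost of apples:
10 x $12 = $120
Total cost: $126 + $120 = $246
Total weight: 19 lbs
Average: $246 / 19 = $12.9473... ≈ $12.95/lb

$12.95/lb


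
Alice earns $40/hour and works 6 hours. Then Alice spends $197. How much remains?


Calculate earnings:
6 x $40 = $240
Subtract spending:
$240 - $197 = $43

$43


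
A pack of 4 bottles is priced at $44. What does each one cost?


Total cost: $44
Number of items: 4
Unit price: $44 / 4 = $11

$11


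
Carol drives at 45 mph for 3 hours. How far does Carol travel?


Use the formula: distance = speed x time
Speed = 45 mph, Time = 3 hours
45 x 3 = 135 miles

135 miles


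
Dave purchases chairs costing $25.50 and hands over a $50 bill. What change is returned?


Start with the amount paid:
$50
Subtract the price:
$50 - $25.50 = $24.50

$24.50


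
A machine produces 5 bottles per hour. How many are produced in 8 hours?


Production rate: 5 bottles per hour
Time: 8 hours
Total: 5 x 8 = 40 bottles

40 bottles


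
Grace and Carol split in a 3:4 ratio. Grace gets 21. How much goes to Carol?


Find the multiplier:
21 / 3 = 7
Apply to Carol's share:
4 x 7 = 28

28


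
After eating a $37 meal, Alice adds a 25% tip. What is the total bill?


Calculate the tip:
25% of $37 = $9.25
Add tip to meal cost:
$37 + $9.25 = $46.25

$46.25


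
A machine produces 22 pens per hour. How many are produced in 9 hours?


Production rate: 22 pens per hour
Time: 9 hours
Total: 22 x 9 = 198 pens

198 pens


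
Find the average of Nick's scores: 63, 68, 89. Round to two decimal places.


Add the scores:
63 + 68 + 89 = 220
Divide by the number of tests:
220 / 3 = 73.3333... ≈ 73.33

73.33


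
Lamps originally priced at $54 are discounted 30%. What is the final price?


Calculate the discount amount:
30% of $54 = $16.20
Subtract from original:
$54 - $16.20 = $37.80

$37.80


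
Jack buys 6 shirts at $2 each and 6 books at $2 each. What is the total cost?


Cost of shirts:
6 x $2 = $12
Cost of books:
6 x $2 = $12
Add both:
$12 + $12 = $24

$24


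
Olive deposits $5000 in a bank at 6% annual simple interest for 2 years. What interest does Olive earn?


Use the formula I = P x R x T / 100
P x R x T = 5000 x 6 x 2 = 60000
I = 60000 / 100 = $600

$600


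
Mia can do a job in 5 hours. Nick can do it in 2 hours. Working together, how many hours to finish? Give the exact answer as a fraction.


Mia's rate: 1/5 of the job per hour
Nick's rate: 1/2 of the job per hour
Combined rate: 1/5 + 1/2 = 7/10 per hour
Time = 1 / (7/10) = 10/7 hours (≈ 1.43 hours)

10/7 hours


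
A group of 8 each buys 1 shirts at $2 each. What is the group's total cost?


Cost per person:
1 x $2 = $2
Group total:
8 x $2 = $16

$16


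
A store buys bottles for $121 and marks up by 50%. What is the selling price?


Calculate the markup amount:
50% of $121 = $60.50
Add to cost:
$121 + $60.50 = $181.50

$181.50


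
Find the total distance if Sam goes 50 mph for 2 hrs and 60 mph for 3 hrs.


Leg 1 distance:
50 x 2 = 100 miles
Leg 2 distance:
60 x 3 = 180 miles
Total distance:
100 + 180 = 280 miles

280 miles


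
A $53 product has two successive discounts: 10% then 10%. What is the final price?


First discount:
10% of $53 = $5.30
Price after first discount:
$53 - $5.30 = $47.70
Second discount:
10% of $47.70 = $4.77
Final price:
$47.70 - $4.77 = $42.93

$42.93


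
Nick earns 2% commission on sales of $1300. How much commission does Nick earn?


Convert rate to decimal:
2% = 0.02
Multiply by sales:
$1300 x 0.02 = $26

$26


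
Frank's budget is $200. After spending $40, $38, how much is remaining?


Add up expenses:
$40 + $38 = $78
Subtract from budget:
$200 - $78 = $122

$122


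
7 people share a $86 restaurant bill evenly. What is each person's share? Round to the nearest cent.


Total bill: $86
Number of people: 7
Each pays: $86 / 7 = $12.2857... ≈ $12.29

$12.29


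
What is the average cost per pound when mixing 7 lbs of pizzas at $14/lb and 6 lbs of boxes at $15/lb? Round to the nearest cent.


Cost of pizzas:
7 x $14 = $98
Cost of boxes:
6 x $15 = $90
Total cost: $98 + $90 = $188
Total weight: 13 lbs
Average: $188 / 13 = $14.4615... ≈ $14.46/lb

$14.46/lb


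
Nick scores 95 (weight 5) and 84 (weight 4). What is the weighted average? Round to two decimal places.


Weighted sum:
5 x 95 + 4 x 84 = 811
Total weight:
5 + 4 = 9
Weighted average:
811 / 9 = 90.1111... ≈ 90.11

90.11


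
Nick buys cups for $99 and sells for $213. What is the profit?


Selling price = $213
Cost price = $99
Profit = selling price - cost price:
Profit = $213 - $99 = $114

$114


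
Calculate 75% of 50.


Convert percentage to decimal:
75% = 0.75
Multiply:
50 x 0.75 = 37.5

37.5


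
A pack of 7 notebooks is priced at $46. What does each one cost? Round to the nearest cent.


Total cost: $46
Number of items: 7
Unit price: $46 / 7 = $6.5714... ≈ $6.57

$6.57


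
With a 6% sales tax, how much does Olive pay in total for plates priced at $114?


Calculate the tax:
6% of $114 = $6.84
Add tax to price:
$114 + $6.84 = $120.84

$120.84


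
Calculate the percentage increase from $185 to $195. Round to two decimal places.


Find the absolute change:
|195 - 185| = 10
Divide by original and multiply by 100:
10 / 185 x 100 = 5.4054...% ≈ 5.41%

5.41%


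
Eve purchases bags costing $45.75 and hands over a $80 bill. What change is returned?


Start with the amount paid:
$80
Subtract the price:
$80 - $45.75 = $34.25

$34.25


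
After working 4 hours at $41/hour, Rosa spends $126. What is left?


Calculate earnings:
4 x $41 = $164
Subtract spending:
$164 - $126 = $38

$38


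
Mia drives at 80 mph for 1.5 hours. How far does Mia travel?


Use the formula: distance = speed x time
Speed = 80 mph, Time = 1.5 hours
80 x 1.5 = 120 miles

120 miles


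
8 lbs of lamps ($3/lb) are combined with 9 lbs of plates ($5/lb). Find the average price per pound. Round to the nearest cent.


Cost of lamps:
8 x $3 = $24
Cost of plates:
9 x $5 = $45
Total cost: $24 + $45 = $69
Total weight: 17 lbs
Average: $69 / 17 = $4.0588... ≈ $4.06/lb

$4.06/lb


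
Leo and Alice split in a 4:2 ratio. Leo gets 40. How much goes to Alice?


Find the multiplier:
40 / 4 = 10
Apply to Alice's share:
2 x 10 = 20

20


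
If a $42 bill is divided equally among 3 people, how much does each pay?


Total bill: $42
Number of people: 3
Each pays: $42 / 3 = $14

$14


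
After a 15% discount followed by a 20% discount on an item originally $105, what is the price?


First discount:
15% of $105 = $15.75
Price after first discount:
$105 - $15.75 = $89.25
Second discount:
20% of $89.25 = $17.85
Final price:
$89.25 - $17.85 = $71.40

$71.40


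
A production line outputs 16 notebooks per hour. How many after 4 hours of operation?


Production rate: 16 notebooks per hour
Time: 4 hours
Total: 16 x 4 = 64 notebooks

64 notebooks


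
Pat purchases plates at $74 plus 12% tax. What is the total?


Calculate the tax:
12% of $74 = $8.88
Add tax to price:
$74 + $8.88 = $82.88

$82.88


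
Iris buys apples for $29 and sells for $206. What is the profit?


Selling price = $206
Cost price = $29
Profit = selling price - cost price:
Profit = $206 - $29 = $177

$177


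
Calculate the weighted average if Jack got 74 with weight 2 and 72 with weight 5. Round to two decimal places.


Weighted sum:
2 x 74 + 5 x 72 = 508
Total weight:
2 + 5 = 7
Weighted average:
508 / 7 = 72.5714... ≈ 72.57

72.57


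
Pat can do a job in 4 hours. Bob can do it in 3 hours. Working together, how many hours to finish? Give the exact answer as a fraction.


Pat's rate: 1/4 of the job per hour
Bob's rate: 1/3 of the job per hour
Combined rate: 1/4 + 1/3 = 7/12 per hour
Time = 1 / (7/12) = 12/7 hours (≈ 1.71 hours)

12/7 hours


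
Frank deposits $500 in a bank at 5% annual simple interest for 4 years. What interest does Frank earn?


Use the formula I = P x R x T / 100
P x R x T = 500 x 5 x 4 = 10000
I = 10000 / 100 = $100

$100


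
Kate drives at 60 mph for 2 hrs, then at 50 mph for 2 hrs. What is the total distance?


Leg 1 distance:
60 x 2 = 120 miles
Leg 2 distance:
50 x 2 = 100 miles
Total distance:
120 + 100 = 220 miles

220 miles


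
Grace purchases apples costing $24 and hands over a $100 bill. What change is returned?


Start with the amount paid:
$100
Subtract the price:
$100 - $24 = $76

$76


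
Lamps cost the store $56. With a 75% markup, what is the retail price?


Calculate the markup amount:
75% of $56 = $42
Add to cost:
$56 + $42 = $98

$98


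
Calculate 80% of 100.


Convert percentage to decimal:
80% = 0.8
Multiply:
100 x 0.8 = 80

80


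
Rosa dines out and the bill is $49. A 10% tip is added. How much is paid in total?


Calculate the tip:
10% of $49 = $4.90
Add tip to meal cost:
$49 + $4.90 = $53.90

$53.90


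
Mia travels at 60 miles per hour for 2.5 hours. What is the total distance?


Use the formula: distance = speed x time
Speed = 60 mph, Time = 2.5 hours
60 x 2.5 = 150 miles

150 miles


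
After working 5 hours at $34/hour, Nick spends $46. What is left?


Calculate earnings:
5 x $34 = $170
Subtract spending:
$170 - $46 = $124

$124


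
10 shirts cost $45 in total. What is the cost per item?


Total cost: $45
Number of items: 10
Unit price: $45 / 10 = $4.50

$4.50


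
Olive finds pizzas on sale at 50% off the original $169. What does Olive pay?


Calculate the discount amount:
50% of $169 = $84.50
Subtract from original:
$169 - $84.50 = $84.50

$84.50


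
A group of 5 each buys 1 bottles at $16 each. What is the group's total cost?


Cost per person:
1 x $16 = $16
Group total:
5 x $16 = $80

$80


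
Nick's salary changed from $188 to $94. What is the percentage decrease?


Find the absolute change:
|94 - 188| = 94
Divide by original and multiply by 100:
94 / 188 x 100 = 50%

50%


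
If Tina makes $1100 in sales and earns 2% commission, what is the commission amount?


Convert rate to decimal:
2% = 0.02
Multiply by sales:
$1100 x 0.02 = $22

$22


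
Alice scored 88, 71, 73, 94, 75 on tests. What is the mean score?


Add the scores:
88 + 71 + 73 + 94 + 75 = 401
Divide by the number of tests:
401 / 5 = 80.2

80.2


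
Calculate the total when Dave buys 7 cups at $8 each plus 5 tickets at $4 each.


Cost of cups:
7 x $8 = $56
Cost of tickets:
5 x $4 = $20
Add both:
$56 + $20 = $76

$76


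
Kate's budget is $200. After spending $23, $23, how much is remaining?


Add up expenses:
$23 + $23 = $46
Subtract from budget:
$200 - $46 = $154

$154


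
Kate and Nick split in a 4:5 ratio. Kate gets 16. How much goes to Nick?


Find the multiplier:
16 / 4 = 4
Apply to Nick's share:
5 x 4 = 20

20


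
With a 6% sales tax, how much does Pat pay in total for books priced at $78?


Calculate the tax:
6% of $78 = $4.68
Add tax to price:
$78 + $4.68 = $82.68

$82.68


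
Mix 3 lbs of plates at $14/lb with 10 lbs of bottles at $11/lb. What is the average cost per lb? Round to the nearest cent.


Cost of plates:
3 x $14 = $42
Cost of bottles:
10 x $11 = $110
Total cost: $42 + $110 = $152
Total weight: 13 lbs
Average: $152 / 13 = $11.6923... ≈ $11.69/lb

$11.69/lb


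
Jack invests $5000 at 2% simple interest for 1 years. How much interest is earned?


Use the formula I = P x R x T / 100
P x R x T = 5000 x 2 x 1 = 10000
I = 10000 / 100 = $100

$100


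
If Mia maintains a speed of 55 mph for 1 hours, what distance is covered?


Use the formula: distance = speed x time
Speed = 55 mph, Time = 1 hours
55 x 1 = 55 miles

55 miles


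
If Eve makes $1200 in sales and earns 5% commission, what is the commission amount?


Convert rate to decimal:
5% = 0.05
Multiply by sales:
$1200 x 0.05 = $60

$60


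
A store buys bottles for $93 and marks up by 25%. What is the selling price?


Calculate the markup amount:
25% of $93 = $23.25
Add to cost:
$93 + $23.25 = $116.25

$116.25


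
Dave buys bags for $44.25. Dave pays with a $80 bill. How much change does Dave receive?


Start with the amount paid:
$80
Subtract the price:
$80 - $44.25 = $35.75

$35.75


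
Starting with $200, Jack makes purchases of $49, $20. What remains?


Add up expenses:
$49 + $20 = $69
Subtract from budget:
$200 - $69 = $131

$131


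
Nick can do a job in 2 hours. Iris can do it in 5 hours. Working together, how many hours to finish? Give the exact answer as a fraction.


Nick's rate: 1/2 of the job per hour
Iris's rate: 1/5 of the job per hour
Combined rate: 1/2 + 1/5 = 7/10 per hour
Time = 1 / (7/10) = 10/7 hours (≈ 1.43 hours)

10/7 hours


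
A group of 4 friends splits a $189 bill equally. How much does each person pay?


Total bill: $189
Number of people: 4
Each pays: $189 / 4 = $47.25

$47.25


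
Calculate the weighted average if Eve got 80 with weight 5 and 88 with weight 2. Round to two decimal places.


Weighted sum:
5 x 80 + 2 x 88 = 576
Total weight:
5 + 2 = 7
Weighted average:
576 / 7 = 82.2857... ≈ 82.29

82.29


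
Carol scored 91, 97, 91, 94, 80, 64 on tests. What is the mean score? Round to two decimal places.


Add the scores:
91 + 97 + 91 + 94 + 80 + 64 = 517
Divide by the number of tests:
517 / 6 = 86.1666... ≈ 86.17

86.17


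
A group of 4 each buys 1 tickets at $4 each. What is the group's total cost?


Cost per person:
1 x $4 = $4
Group total:
4 x $4 = $16

$16


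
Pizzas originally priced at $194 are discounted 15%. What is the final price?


Calculate the discount amount:
15% of $194 = $29.10
Subtract from original:
$194 - $29.10 = $164.90

$164.90


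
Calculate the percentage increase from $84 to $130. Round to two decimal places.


Find the absolute change:
|130 - 84| = 46
Divide by original and multiply by 100:
46 / 84 x 100 = 54.7619...% ≈ 54.76%

54.76%


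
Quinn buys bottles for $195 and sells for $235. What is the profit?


Selling price = $235
Cost price = $195
Profit = selling price - cost price:
Profit = $235 - $195 = $40

$40


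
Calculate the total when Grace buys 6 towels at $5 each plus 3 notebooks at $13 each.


Cost of towels:
6 x $5 = $30
Cost of notebooks:
3 x $13 = $39
Add both:
$30 + $39 = $69

$69


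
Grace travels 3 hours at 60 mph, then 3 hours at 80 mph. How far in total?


Leg 1 distance:
60 x 3 = 180 miles
Leg 2 distance:
80 x 3 = 240 miles
Total distance:
180 + 240 = 420 miles

420 miles


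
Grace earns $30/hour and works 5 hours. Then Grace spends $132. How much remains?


Calculate earnings:
5 x $30 = $150
Subtract spending:
$150 - $132 = $18

$18


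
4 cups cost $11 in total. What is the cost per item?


Total cost: $11
Number of items: 4
Unit price: $11 / 4 = $2.75

$2.75


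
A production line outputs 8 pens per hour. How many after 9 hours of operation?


Production rate: 8 pens per hour
Time: 9 hours
Total: 8 x 9 = 72 pens

72 pens


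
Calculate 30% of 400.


Convert percentage to decimal:
30% = 0.3
Multiply:
400 x 0.3 = 120

120


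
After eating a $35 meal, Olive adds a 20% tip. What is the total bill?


Calculate the tip:
20% of $35 = $7
Add tip to meal cost:
$35 + $7 = $42

$42


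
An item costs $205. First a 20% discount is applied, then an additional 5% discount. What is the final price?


First discount:
20% of $205 = $41
Price after first discount:
$205 - $41 = $164
Second discount:
5% of $164 = $8.20
Final price:
$164 - $8.20 = $155.80

$155.80


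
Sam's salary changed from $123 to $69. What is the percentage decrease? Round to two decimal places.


Find the absolute change:
|69 - 123| = 54
Divide by original and multiply by 100:
54 / 123 x 100 = 43.9024...% ≈ 43.9%

43.9%


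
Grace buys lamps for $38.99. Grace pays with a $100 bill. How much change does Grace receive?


Start with the amount paid:
$100
Subtract the price:
$100 - $38.99 = $61.01

$61.01


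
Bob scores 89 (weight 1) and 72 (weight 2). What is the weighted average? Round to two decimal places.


Weighted sum:
1 x 89 + 2 x 72 = 233
Total weight:
1 + 2 = 3
Weighted average:
233 / 3 = 77.6666... ≈ 77.67

77.67


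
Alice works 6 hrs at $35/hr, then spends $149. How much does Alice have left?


Calculate earnings:
6 x $35 = $210
Subtract spending:
$210 - $149 = $61

$61


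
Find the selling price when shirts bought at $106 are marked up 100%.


Calculate the markup amount:
100% of $106 = $106
Add to cost:
$106 + $106 = $212

$212


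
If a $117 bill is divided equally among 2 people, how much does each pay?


Total bill: $117
Number of people: 2
Each pays: $117 / 2 = $58.50

$58.50


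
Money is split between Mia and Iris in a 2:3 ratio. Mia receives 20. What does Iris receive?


Find the multiplier:
20 / 2 = 10
Apply to Iris's share:
3 x 10 = 30

30


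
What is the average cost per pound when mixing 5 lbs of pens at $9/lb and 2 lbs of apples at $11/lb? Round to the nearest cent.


Cost of pens:
5 x $9 = $45
Cost of apples:
2 x $11 = $22
Total cost: $45 + $22 = $67
Total weight: 7 lbs
Average: $67 / 7 = $9.5714... ≈ $9.57/lb

$9.57/lb


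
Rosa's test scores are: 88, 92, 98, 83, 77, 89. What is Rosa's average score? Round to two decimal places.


Add the scores:
88 + 92 + 98 + 83 + 77 + 89 = 527
Divide by the number of tests:
527 / 6 = 87.8333... ≈ 87.83

87.83


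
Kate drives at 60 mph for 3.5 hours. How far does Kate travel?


Use the formula: distance = speed x time
Speed = 60 mph, Time = 3.5 hours
60 x 3.5 = 210 miles

210 miles


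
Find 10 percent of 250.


Convert percentage to decimal:
10% = 0.1
Multiply:
250 x 0.1 = 25

25


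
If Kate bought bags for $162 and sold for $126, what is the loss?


Selling price = $126
Cost price = $162
Loss = cost price - selling price:
Loss = $162 - $126 = $36

$36


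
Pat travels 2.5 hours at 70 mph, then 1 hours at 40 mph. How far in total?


Leg 1 distance:
70 x 2.5 = 175 miles
Leg 2 distance:
40 x 1 = 40 miles
Total distance:
175 + 40 = 215 miles

215 miles


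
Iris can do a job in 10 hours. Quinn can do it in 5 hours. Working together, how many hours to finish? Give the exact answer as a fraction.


Iris's rate: 1/10 of the job per hour
Quinn's rate: 1/5 of the job per hour
Combined rate: 1/10 + 1/5 = 3/10 per hour
Time = 1 / (3/10) = 10/3 hours (≈ 3.33 hours)

10/3 hours


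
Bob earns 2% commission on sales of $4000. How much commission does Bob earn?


Convert rate to decimal:
2% = 0.02
Multiply by sales:
$4000 x 0.02 = $80

$80


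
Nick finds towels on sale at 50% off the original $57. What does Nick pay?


Calculate the discount amount:
50% of $57 = $28.50
Subtract from original:
$57 - $28.50 = $28.50

$28.50


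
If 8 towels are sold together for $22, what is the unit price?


Total cost: $22
Number of items: 8
Unit price: $22 / 8 = $2.75

$2.75


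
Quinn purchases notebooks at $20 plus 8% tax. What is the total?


Calculate the tax:
8% of $20 = $1.60
Add tax to price:
$20 + $1.60 = $21.60

$21.60


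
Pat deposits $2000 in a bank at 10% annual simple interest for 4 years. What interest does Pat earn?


Use the formula I = P x R x T / 100
P x R x T = 2000 x 10 x 4 = 80000
I = 80000 / 100 = $800

$800


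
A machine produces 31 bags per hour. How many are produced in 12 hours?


Production rate: 31 bags per hour
Time: 12 hours
Total: 31 x 12 = 372 bags

372 bags


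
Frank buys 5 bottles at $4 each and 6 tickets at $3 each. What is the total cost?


Cost of bottles:
5 x $4 = $20
Cost of tickets:
6 x $3 = $18
Add both:
$20 + $18 = $38

$38


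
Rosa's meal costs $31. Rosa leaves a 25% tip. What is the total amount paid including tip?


Calculate the tip:
25% of $31 = $7.75
Add tip to meal cost:
$31 + $7.75 = $38.75

$38.75


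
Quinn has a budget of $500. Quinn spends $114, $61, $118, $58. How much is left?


Add up expenses:
$114 + $61 + $118 + $58 = $351
Subtract from budget:
$500 - $351 = $149

$149


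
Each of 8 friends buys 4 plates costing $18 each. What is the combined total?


Cost per person:
4 x $18 = $72
Group total:
8 x $72 = $576

$576


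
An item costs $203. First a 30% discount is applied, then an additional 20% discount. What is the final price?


First discount:
30% of $203 = $60.90
Price after first discount:
$203 - $60.90 = $142.10
Second discount:
20% of $142.10 = $28.42
Final price:
$142.10 - $28.42 = $113.68

$113.68


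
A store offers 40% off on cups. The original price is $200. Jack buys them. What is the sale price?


Calculate the discount amount:
40% of $200 = $80
Subtract from original:
$200 - $80 = $120

$120


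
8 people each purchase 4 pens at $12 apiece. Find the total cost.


Cost per person:
4 x $12 = $48
Group total:
8 x $48 = $384

$384


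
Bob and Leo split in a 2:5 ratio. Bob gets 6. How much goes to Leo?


Find the multiplier:
6 / 2 = 3
Apply to Leo's share:
5 x 3 = 15

15


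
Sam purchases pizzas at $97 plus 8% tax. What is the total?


Calculate the tax:
8% of $97 = $7.76
Add tax to price:
$97 + $7.76 = $104.76

$104.76


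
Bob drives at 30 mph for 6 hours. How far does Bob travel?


Use the formula: distance = speed x time
Speed = 30 mph, Time = 6 hours
30 x 6 = 180 miles

180 miles


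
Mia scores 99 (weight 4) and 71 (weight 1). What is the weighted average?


Weighted sum:
4 x 99 + 1 x 71 = 467
Total weight:
4 + 1 = 5
Weighted average:
467 / 5 = 93.4

93.4


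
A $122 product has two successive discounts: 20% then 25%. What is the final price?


First discount:
20% of $122 = $24.40
Price after first discount:
$122 - $24.40 = $97.60
Second discount:
25% of $97.60 = $24.40
Final price:
$97.60 - $24.40 = $73.20

$73.20


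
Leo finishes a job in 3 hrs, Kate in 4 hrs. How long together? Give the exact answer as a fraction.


Leo's rate: 1/3 of the job per hour
Kate's rate: 1/4 of the job per hour
Combined rate: 1/3 + 1/4 = 7/12 per hour
Time = 1 / (7/12) = 12/7 hours (≈ 1.71 hours)

12/7 hours


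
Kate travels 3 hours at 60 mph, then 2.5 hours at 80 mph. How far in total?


Leg 1 distance:
60 x 3 = 180 miles
Leg 2 distance:
80 x 2.5 = 200 miles
Total distance:
180 + 200 = 380 miles

380 miles


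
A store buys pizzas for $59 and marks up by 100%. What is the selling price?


Calculate the markup amount:
100% of $59 = $59
Add to cost:
$59 + $59 = $118

$118


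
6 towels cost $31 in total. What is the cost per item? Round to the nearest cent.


Total cost: $31
Number of items: 6
Unit price: $31 / 6 = $5.1666... ≈ $5.17

$5.17


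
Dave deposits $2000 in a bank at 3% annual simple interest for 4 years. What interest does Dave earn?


Use the formula I = P x R x T / 100
P x R x T = 2000 x 3 x 4 = 24000
I = 24000 / 100 = $240

$240


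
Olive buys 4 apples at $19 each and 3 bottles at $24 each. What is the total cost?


Cost of apples:
4 x $19 = $76
Cost of bottles:
3 x $24 = $72
Add both:
$76 + $72 = $148

$148


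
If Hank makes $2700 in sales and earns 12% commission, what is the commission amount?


Convert rate to decimal:
12% = 0.12
Multiply by sales:
$2700 x 0.12 = $324

$324


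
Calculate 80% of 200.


Convert percentage to decimal:
80% = 0.8
Multiply:
200 x 0.8 = 160

160


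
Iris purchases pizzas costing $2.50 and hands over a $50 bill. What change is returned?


Start with the amount paid:
$50
Subtract the price:
$50 - $2.50 = $47.50

$47.50


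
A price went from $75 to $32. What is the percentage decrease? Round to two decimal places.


Find the absolute change:
|32 - 75| = 43
Divide by original and multiply by 100:
43 / 75 x 100 = 57.3333...% ≈ 57.33%

57.33%


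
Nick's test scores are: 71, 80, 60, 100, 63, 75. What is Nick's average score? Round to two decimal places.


Add the scores:
71 + 80 + 60 + 100 + 63 + 75 = 449
Divide by the number of tests:
449 / 6 = 74.8333... ≈ 74.83

74.83


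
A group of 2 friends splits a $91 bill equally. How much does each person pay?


Total bill: $91
Number of people: 2
Each pays: $91 / 2 = $45.50

$45.50


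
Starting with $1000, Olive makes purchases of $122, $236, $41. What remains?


Add up expenses:
$122 + $236 + $41 = $399
Subtract from budget:
$1000 - $399 = $601

$601


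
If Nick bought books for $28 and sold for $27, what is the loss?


Selling price = $27
Cost price = $28
Loss = cost price - selling price:
Loss = $28 - $27 = $1

$1


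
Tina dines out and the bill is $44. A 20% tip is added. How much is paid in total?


Calculate the tip:
20% of $44 = $8.80
Add tip to meal cost:
$44 + $8.80 = $52.80

$52.80


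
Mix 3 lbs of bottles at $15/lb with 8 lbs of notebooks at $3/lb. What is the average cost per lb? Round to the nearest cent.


Cost of bottles:
3 x $15 = $45
Cost of notebooks:
8 x $3 = $24
Total cost: $45 + $24 = $69
Total weight: 11 lbs
Average: $69 / 11 = $6.2727... ≈ $6.27/lb

$6.27/lb


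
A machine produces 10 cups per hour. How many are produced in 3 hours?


Production rate: 10 cups per hour
Time: 3 hours
Total: 10 x 3 = 30 cups

30 cups


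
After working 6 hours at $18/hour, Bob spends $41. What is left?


Calculate earnings:
6 x $18 = $108
Subtract spending:
$108 - $41 = $67

$67


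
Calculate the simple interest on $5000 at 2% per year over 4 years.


Use the formula I = P x R x T / 100
P x R x T = 5000 x 2 x 4 = 40000
I = 40000 / 100 = $400

$400


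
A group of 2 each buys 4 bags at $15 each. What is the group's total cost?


Cost per person:
4 x $15 = $60
Group total:
2 x $60 = $120

$120


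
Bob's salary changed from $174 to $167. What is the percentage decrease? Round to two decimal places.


Find the absolute change:
|167 - 174| = 7
Divide by original and multiply by 100:
7 / 174 x 100 = 4.0229...% ≈ 4.02%

4.02%


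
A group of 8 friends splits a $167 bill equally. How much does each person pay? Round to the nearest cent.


Total bill: $167
Number of people: 8
Each pays: $167 / 8 = $20.875 ≈ $20.88

$20.88


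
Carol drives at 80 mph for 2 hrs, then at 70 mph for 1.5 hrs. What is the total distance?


Leg 1 distance:
80 x 2 = 160 miles
Leg 2 distance:
70 x 1.5 = 105 miles
Total distance:
160 + 105 = 265 miles

265 miles


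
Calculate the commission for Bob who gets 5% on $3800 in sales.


Convert rate to decimal:
5% = 0.05
Multiply by sales:
$3800 x 0.05 = $190

$190


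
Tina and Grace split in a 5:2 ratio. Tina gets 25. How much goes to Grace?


Find the multiplier:
25 / 5 = 5
Apply to Grace's share:
2 x 5 = 10

10
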